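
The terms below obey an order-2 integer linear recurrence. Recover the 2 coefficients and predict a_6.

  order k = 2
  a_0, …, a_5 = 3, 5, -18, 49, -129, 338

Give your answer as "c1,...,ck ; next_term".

  a_2 = -3·5 + -1·3 = -18
  a_3 = -3·-18 + -1·5 = 49
  a_4 = -3·49 + -1·-18 = -129
  a_5 = -3·-129 + -1·49 = 338
  a_6 = -3·338 + -1·-129 = -885

-3,-1 ; -885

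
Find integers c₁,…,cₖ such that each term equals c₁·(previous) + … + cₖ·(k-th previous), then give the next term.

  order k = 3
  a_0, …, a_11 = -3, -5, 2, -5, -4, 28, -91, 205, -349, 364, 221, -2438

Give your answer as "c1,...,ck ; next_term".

-3,-2,3 ; 7964

  a_3 = -3·2 + -2·-5 + 3·-3 = -5
  a_4 = -3·-5 + -2·2 + 3·-5 = -4
  a_5 = -3·-4 + -2·-5 + 3·2 = 28
  a_6 = -3·28 + -2·-4 + 3·-5 = -91
  a_7 = -3·-91 + -2·28 + 3·-4 = 205
  a_8 = -3·205 + -2·-91 + 3·28 = -349
  a_9 = -3·-349 + -2·205 + 3·-91 = 364
  a_10 = -3·364 + -2·-349 + 3·205 = 221
  a_11 = -3·221 + -2·364 + 3·-349 = -2438
  a_12 = -3·-2438 + -2·221 + 3·364 = 7964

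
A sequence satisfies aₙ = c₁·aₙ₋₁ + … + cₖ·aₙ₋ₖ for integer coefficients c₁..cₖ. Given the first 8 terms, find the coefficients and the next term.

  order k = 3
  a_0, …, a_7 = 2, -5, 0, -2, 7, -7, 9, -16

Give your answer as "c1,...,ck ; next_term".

  a_3 = -1·0 + 0·-5 + -1·2 = -2
  a_4 = -1·-2 + 0·0 + -1·-5 = 7
  a_5 = -1·7 + 0·-2 + -1·0 = -7
  a_6 = -1·-7 + 0·7 + -1·-2 = 9
  a_7 = -1·9 + 0·-7 + -1·7 = -16
  a_8 = -1·-16 + 0·9 + -1·-7 = 23

-1,0,-1 ; 23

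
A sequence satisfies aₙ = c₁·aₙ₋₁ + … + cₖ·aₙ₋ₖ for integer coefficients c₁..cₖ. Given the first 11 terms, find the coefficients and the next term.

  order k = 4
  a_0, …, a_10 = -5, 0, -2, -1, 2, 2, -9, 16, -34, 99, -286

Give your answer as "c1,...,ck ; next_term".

-3,-2,-3,1 ; 778

  a_4 = -3·-1 + -2·-2 + -3·0 + 1·-5 = 2
  a_5 = -3·2 + -2·-1 + -3·-2 + 1·0 = 2
  a_6 = -3·2 + -2·2 + -3·-1 + 1·-2 = -9
  a_7 = -3·-9 + -2·2 + -3·2 + 1·-1 = 16
  a_8 = -3·16 + -2·-9 + -3·2 + 1·2 = -34
  a_9 = -3·-34 + -2·16 + -3·-9 + 1·2 = 99
  a_10 = -3·99 + -2·-34 + -3·16 + 1·-9 = -286
  a_11 = -3·-286 + -2·99 + -3·-34 + 1·16 = 778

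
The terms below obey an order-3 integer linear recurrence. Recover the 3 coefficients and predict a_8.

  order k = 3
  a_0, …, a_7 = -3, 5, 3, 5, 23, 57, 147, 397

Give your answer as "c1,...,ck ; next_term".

2,1,2 ; 1055

  a_3 = 2·3 + 1·5 + 2·-3 = 5
  a_4 = 2·5 + 1·3 + 2·5 = 23
  a_5 = 2·23 + 1·5 + 2·3 = 57
  a_6 = 2·57 + 1·23 + 2·5 = 147
  a_7 = 2·147 + 1·57 + 2·23 = 397
  a_8 = 2·397 + 1·147 + 2·57 = 1055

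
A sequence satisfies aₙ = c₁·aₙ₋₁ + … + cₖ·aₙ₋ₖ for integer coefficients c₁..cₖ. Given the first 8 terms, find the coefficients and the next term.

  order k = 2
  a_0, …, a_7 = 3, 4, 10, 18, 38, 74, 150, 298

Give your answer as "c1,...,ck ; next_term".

  a_2 = 1·4 + 2·3 = 10
  a_3 = 1·10 + 2·4 = 18
  a_4 = 1·18 + 2·10 = 38
  a_5 = 1·38 + 2·18 = 74
  a_6 = 1·74 + 2·38 = 150
  a_7 = 1·150 + 2·74 = 298
  a_8 = 1·298 + 2·150 = 598

1,2 ; 598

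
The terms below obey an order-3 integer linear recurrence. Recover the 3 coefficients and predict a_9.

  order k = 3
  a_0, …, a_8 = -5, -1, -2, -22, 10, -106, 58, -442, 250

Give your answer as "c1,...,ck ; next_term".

  a_3 = -1·-2 + 4·-1 + 4·-5 = -22
  a_4 = -1·-22 + 4·-2 + 4·-1 = 10
  a_5 = -1·10 + 4·-22 + 4·-2 = -106
  a_6 = -1·-106 + 4·10 + 4·-22 = 58
  a_7 = -1·58 + 4·-106 + 4·10 = -442
  a_8 = -1·-442 + 4·58 + 4·-106 = 250
  a_9 = -1·250 + 4·-442 + 4·58 = -1786

-1,4,4 ; -1786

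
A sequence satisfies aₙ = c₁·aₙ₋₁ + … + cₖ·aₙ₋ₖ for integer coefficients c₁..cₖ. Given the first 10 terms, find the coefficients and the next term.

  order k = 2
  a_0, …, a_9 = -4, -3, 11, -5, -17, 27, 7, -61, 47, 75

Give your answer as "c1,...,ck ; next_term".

-1,-2 ; -169

  a_2 = -1·-3 + -2·-4 = 11
  a_3 = -1·11 + -2·-3 = -5
  a_4 = -1·-5 + -2·11 = -17
  a_5 = -1·-17 + -2·-5 = 27
  a_6 = -1·27 + -2·-17 = 7
  a_7 = -1·7 + -2·27 = -61
  a_8 = -1·-61 + -2·7 = 47
  a_9 = -1·47 + -2·-61 = 75
  a_10 = -1·75 + -2·47 = -169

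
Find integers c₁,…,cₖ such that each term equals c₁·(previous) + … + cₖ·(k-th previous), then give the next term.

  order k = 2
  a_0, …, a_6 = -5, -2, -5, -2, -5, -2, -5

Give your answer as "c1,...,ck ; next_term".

0,1 ; -2

  a_2 = 0·-2 + 1·-5 = -5
  a_3 = 0·-5 + 1·-2 = -2
  a_4 = 0·-2 + 1·-5 = -5
  a_5 = 0·-5 + 1·-2 = -2
  a_6 = 0·-2 + 1·-5 = -5
  a_7 = 0·-5 + 1·-2 = -2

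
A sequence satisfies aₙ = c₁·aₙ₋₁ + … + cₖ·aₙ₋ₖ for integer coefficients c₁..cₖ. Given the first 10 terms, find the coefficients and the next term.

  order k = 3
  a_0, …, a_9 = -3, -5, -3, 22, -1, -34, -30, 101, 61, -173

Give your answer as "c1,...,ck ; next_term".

-1,-2,-3 ; -252

  a_3 = -1·-3 + -2·-5 + -3·-3 = 22
  a_4 = -1·22 + -2·-3 + -3·-5 = -1
  a_5 = -1·-1 + -2·22 + -3·-3 = -34
  a_6 = -1·-34 + -2·-1 + -3·22 = -30
  a_7 = -1·-30 + -2·-34 + -3·-1 = 101
  a_8 = -1·101 + -2·-30 + -3·-34 = 61
  a_9 = -1·61 + -2·101 + -3·-30 = -173
  a_10 = -1·-173 + -2·61 + -3·101 = -252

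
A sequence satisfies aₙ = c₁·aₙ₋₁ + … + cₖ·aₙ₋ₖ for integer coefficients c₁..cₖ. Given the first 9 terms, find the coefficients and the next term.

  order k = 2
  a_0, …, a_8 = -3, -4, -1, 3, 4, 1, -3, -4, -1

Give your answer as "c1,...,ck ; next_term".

  a_2 = 1·-4 + -1·-3 = -1
  a_3 = 1·-1 + -1·-4 = 3
  a_4 = 1·3 + -1·-1 = 4
  a_5 = 1·4 + -1·3 = 1
  a_6 = 1·1 + -1·4 = -3
  a_7 = 1·-3 + -1·1 = -4
  a_8 = 1·-4 + -1·-3 = -1
  a_9 = 1·-1 + -1·-4 = 3

1,-1 ; 3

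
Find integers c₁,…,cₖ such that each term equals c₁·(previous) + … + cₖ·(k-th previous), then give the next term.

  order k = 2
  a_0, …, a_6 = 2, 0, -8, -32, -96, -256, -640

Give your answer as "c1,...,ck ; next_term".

  a_2 = 4·0 + -4·2 = -8
  a_3 = 4·-8 + -4·0 = -32
  a_4 = 4·-32 + -4·-8 = -96
  a_5 = 4·-96 + -4·-32 = -256
  a_6 = 4·-256 + -4·-96 = -640
  a_7 = 4·-640 + -4·-256 = -1536

4,-4 ; -1536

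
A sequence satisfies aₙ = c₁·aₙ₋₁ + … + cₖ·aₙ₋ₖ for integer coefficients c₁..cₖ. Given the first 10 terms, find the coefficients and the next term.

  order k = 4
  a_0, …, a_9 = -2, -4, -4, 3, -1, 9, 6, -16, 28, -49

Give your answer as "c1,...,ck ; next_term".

  a_4 = -1·3 + 0·-4 + 1·-4 + -3·-2 = -1
  a_5 = -1·-1 + 0·3 + 1·-4 + -3·-4 = 9
  a_6 = -1·9 + 0·-1 + 1·3 + -3·-4 = 6
  a_7 = -1·6 + 0·9 + 1·-1 + -3·3 = -16
  a_8 = -1·-16 + 0·6 + 1·9 + -3·-1 = 28
  a_9 = -1·28 + 0·-16 + 1·6 + -3·9 = -49
  a_10 = -1·-49 + 0·28 + 1·-16 + -3·6 = 15

-1,0,1,-3 ; 15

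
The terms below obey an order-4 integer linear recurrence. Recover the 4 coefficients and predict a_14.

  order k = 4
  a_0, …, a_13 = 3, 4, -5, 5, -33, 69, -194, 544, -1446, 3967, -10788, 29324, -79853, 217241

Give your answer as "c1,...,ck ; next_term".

  a_4 = -2·5 + 2·-5 + -1·4 + -3·3 = -33
  a_5 = -2·-33 + 2·5 + -1·-5 + -3·4 = 69
  a_6 = -2·69 + 2·-33 + -1·5 + -3·-5 = -194
  a_7 = -2·-194 + 2·69 + -1·-33 + -3·5 = 544
  a_8 = -2·544 + 2·-194 + -1·69 + -3·-33 = -1446
  a_9 = -2·-1446 + 2·544 + -1·-194 + -3·69 = 3967
  a_10 = -2·3967 + 2·-1446 + -1·544 + -3·-194 = -10788
  a_11 = -2·-10788 + 2·3967 + -1·-1446 + -3·544 = 29324
  a_12 = -2·29324 + 2·-10788 + -1·3967 + -3·-1446 = -79853
  a_13 = -2·-79853 + 2·29324 + -1·-10788 + -3·3967 = 217241
  a_14 = -2·217241 + 2·-79853 + -1·29324 + -3·-10788 = -591148

-2,2,-1,-3 ; -591148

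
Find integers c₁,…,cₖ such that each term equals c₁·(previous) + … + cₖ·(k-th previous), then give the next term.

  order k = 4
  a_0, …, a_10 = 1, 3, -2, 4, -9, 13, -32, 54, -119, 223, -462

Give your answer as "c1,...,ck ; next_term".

  a_4 = -1·4 + 3·-2 + 1·3 + -2·1 = -9
  a_5 = -1·-9 + 3·4 + 1·-2 + -2·3 = 13
  a_6 = -1·13 + 3·-9 + 1·4 + -2·-2 = -32
  a_7 = -1·-32 + 3·13 + 1·-9 + -2·4 = 54
  a_8 = -1·54 + 3·-32 + 1·13 + -2·-9 = -119
  a_9 = -1·-119 + 3·54 + 1·-32 + -2·13 = 223
  a_10 = -1·223 + 3·-119 + 1·54 + -2·-32 = -462
  a_11 = -1·-462 + 3·223 + 1·-119 + -2·54 = 904

-1,3,1,-2 ; 904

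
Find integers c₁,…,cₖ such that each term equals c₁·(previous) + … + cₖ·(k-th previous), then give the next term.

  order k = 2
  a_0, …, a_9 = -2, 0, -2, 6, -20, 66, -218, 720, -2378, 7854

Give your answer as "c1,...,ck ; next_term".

-3,1 ; -25940

  a_2 = -3·0 + 1·-2 = -2
  a_3 = -3·-2 + 1·0 = 6
  a_4 = -3·6 + 1·-2 = -20
  a_5 = -3·-20 + 1·6 = 66
  a_6 = -3·66 + 1·-20 = -218
  a_7 = -3·-218 + 1·66 = 720
  a_8 = -3·720 + 1·-218 = -2378
  a_9 = -3·-2378 + 1·720 = 7854
  a_10 = -3·7854 + 1·-2378 = -25940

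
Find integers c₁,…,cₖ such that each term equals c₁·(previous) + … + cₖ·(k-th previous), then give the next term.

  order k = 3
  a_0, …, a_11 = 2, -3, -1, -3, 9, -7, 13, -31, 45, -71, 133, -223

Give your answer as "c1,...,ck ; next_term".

  a_3 = -1·-1 + 0·-3 + -2·2 = -3
  a_4 = -1·-3 + 0·-1 + -2·-3 = 9
  a_5 = -1·9 + 0·-3 + -2·-1 = -7
  a_6 = -1·-7 + 0·9 + -2·-3 = 13
  a_7 = -1·13 + 0·-7 + -2·9 = -31
  a_8 = -1·-31 + 0·13 + -2·-7 = 45
  a_9 = -1·45 + 0·-31 + -2·13 = -71
  a_10 = -1·-71 + 0·45 + -2·-31 = 133
  a_11 = -1·133 + 0·-71 + -2·45 = -223
  a_12 = -1·-223 + 0·133 + -2·-71 = 365

-1,0,-2 ; 365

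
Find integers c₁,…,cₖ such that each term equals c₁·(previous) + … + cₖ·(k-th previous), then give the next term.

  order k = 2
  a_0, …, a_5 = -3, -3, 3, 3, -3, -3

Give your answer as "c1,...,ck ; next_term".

  a_2 = 0·-3 + -1·-3 = 3
  a_3 = 0·3 + -1·-3 = 3
  a_4 = 0·3 + -1·3 = -3
  a_5 = 0·-3 + -1·3 = -3
  a_6 = 0·-3 + -1·-3 = 3

0,-1 ; 3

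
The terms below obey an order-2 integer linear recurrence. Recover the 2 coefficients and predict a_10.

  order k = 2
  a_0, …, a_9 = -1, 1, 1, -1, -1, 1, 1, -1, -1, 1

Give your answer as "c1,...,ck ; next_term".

  a_2 = 0·1 + -1·-1 = 1
  a_3 = 0·1 + -1·1 = -1
  a_4 = 0·-1 + -1·1 = -1
  a_5 = 0·-1 + -1·-1 = 1
  a_6 = 0·1 + -1·-1 = 1
  a_7 = 0·1 + -1·1 = -1
  a_8 = 0·-1 + -1·1 = -1
  a_9 = 0·-1 + -1·-1 = 1
  a_10 = 0·1 + -1·-1 = 1

0,-1 ; 1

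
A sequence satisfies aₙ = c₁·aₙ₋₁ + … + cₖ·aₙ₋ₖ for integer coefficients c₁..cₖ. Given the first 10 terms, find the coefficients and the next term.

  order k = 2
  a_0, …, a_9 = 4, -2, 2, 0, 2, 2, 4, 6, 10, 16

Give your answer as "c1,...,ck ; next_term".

  a_2 = 1·-2 + 1·4 = 2
  a_3 = 1·2 + 1·-2 = 0
  a_4 = 1·0 + 1·2 = 2
  a_5 = 1·2 + 1·0 = 2
  a_6 = 1·2 + 1·2 = 4
  a_7 = 1·4 + 1·2 = 6
  a_8 = 1·6 + 1·4 = 10
  a_9 = 1·10 + 1·6 = 16
  a_10 = 1·16 + 1·10 = 26

1,1 ; 26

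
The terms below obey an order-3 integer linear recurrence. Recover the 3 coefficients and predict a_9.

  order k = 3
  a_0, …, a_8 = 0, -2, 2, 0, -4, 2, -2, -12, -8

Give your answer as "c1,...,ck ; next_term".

1,1,3 ; -26

  a_3 = 1·2 + 1·-2 + 3·0 = 0
  a_4 = 1·0 + 1·2 + 3·-2 = -4
  a_5 = 1·-4 + 1·0 + 3·2 = 2
  a_6 = 1·2 + 1·-4 + 3·0 = -2
  a_7 = 1·-2 + 1·2 + 3·-4 = -12
  a_8 = 1·-12 + 1·-2 + 3·2 = -8
  a_9 = 1·-8 + 1·-12 + 3·-2 = -26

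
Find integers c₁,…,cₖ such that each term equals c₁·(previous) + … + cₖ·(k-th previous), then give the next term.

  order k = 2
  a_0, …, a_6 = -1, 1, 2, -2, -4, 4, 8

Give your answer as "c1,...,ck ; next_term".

  a_2 = 0·1 + -2·-1 = 2
  a_3 = 0·2 + -2·1 = -2
  a_4 = 0·-2 + -2·2 = -4
  a_5 = 0·-4 + -2·-2 = 4
  a_6 = 0·4 + -2·-4 = 8
  a_7 = 0·8 + -2·4 = -8

0,-2 ; -8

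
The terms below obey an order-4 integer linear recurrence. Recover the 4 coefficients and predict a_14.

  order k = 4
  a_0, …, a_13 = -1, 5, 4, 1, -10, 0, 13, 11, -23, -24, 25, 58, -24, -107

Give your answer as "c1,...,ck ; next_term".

0,-1,-1,1 ; -9

  a_4 = 0·1 + -1·4 + -1·5 + 1·-1 = -10
  a_5 = 0·-10 + -1·1 + -1·4 + 1·5 = 0
  a_6 = 0·0 + -1·-10 + -1·1 + 1·4 = 13
  a_7 = 0·13 + -1·0 + -1·-10 + 1·1 = 11
  a_8 = 0·11 + -1·13 + -1·0 + 1·-10 = -23
  a_9 = 0·-23 + -1·11 + -1·13 + 1·0 = -24
  a_10 = 0·-24 + -1·-23 + -1·11 + 1·13 = 25
  a_11 = 0·25 + -1·-24 + -1·-23 + 1·11 = 58
  a_12 = 0·58 + -1·25 + -1·-24 + 1·-23 = -24
  a_13 = 0·-24 + -1·58 + -1·25 + 1·-24 = -107
  a_14 = 0·-107 + -1·-24 + -1·58 + 1·25 = -9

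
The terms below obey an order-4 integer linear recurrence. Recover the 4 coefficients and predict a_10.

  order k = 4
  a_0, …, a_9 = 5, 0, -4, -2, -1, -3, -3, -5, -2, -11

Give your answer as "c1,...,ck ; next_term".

-1,2,0,1 ; 4

  a_4 = -1·-2 + 2·-4 + 0·0 + 1·5 = -1
  a_5 = -1·-1 + 2·-2 + 0·-4 + 1·0 = -3
  a_6 = -1·-3 + 2·-1 + 0·-2 + 1·-4 = -3
  a_7 = -1·-3 + 2·-3 + 0·-1 + 1·-2 = -5
  a_8 = -1·-5 + 2·-3 + 0·-3 + 1·-1 = -2
  a_9 = -1·-2 + 2·-5 + 0·-3 + 1·-3 = -11
  a_10 = -1·-11 + 2·-2 + 0·-5 + 1·-3 = 4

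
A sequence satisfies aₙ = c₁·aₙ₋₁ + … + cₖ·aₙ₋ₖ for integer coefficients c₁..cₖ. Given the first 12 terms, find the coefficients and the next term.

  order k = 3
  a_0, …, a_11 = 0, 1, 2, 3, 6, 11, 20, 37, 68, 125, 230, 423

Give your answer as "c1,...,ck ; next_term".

  a_3 = 1·2 + 1·1 + 1·0 = 3
  a_4 = 1·3 + 1·2 + 1·1 = 6
  a_5 = 1·6 + 1·3 + 1·2 = 11
  a_6 = 1·11 + 1·6 + 1·3 = 20
  a_7 = 1·20 + 1·11 + 1·6 = 37
  a_8 = 1·37 + 1·20 + 1·11 = 68
  a_9 = 1·68 + 1·37 + 1·20 = 125
  a_10 = 1·125 + 1·68 + 1·37 = 230
  a_11 = 1·230 + 1·125 + 1·68 = 423
  a_12 = 1·423 + 1·230 + 1·125 = 778

1,1,1 ; 778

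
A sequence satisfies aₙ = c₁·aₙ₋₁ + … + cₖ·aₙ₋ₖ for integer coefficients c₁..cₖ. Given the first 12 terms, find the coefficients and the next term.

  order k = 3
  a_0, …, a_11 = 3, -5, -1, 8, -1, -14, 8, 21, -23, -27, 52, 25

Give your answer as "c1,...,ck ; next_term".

-1,-2,-1 ; -102

  a_3 = -1·-1 + -2·-5 + -1·3 = 8
  a_4 = -1·8 + -2·-1 + -1·-5 = -1
  a_5 = -1·-1 + -2·8 + -1·-1 = -14
  a_6 = -1·-14 + -2·-1 + -1·8 = 8
  a_7 = -1·8 + -2·-14 + -1·-1 = 21
  a_8 = -1·21 + -2·8 + -1·-14 = -23
  a_9 = -1·-23 + -2·21 + -1·8 = -27
  a_10 = -1·-27 + -2·-23 + -1·21 = 52
  a_11 = -1·52 + -2·-27 + -1·-23 = 25
  a_12 = -1·25 + -2·52 + -1·-27 = -102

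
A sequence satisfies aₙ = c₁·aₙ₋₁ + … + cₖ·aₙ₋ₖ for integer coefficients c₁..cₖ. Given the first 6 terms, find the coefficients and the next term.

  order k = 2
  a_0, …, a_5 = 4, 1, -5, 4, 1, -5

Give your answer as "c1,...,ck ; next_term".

  a_2 = -1·1 + -1·4 = -5
  a_3 = -1·-5 + -1·1 = 4
  a_4 = -1·4 + -1·-5 = 1
  a_5 = -1·1 + -1·4 = -5
  a_6 = -1·-5 + -1·1 = 4

-1,-1 ; 4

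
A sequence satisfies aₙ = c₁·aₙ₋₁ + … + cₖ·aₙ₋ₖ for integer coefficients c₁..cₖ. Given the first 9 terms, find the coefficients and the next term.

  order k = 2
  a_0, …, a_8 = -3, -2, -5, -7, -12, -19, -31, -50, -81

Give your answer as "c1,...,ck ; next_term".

1,1 ; -131

  a_2 = 1·-2 + 1·-3 = -5
  a_3 = 1·-5 + 1·-2 = -7
  a_4 = 1·-7 + 1·-5 = -12
  a_5 = 1·-12 + 1·-7 = -19
  a_6 = 1·-19 + 1·-12 = -31
  a_7 = 1·-31 + 1·-19 = -50
  a_8 = 1·-50 + 1·-31 = -81
  a_9 = 1·-81 + 1·-50 = -131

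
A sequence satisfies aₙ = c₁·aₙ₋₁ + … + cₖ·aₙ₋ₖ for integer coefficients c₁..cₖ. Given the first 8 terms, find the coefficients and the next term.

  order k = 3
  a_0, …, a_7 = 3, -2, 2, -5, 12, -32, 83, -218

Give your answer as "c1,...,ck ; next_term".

-2,2,1 ; 570

  a_3 = -2·2 + 2·-2 + 1·3 = -5
  a_4 = -2·-5 + 2·2 + 1·-2 = 12
  a_5 = -2·12 + 2·-5 + 1·2 = -32
  a_6 = -2·-32 + 2·12 + 1·-5 = 83
  a_7 = -2·83 + 2·-32 + 1·12 = -218
  a_8 = -2·-218 + 2·83 + 1·-32 = 570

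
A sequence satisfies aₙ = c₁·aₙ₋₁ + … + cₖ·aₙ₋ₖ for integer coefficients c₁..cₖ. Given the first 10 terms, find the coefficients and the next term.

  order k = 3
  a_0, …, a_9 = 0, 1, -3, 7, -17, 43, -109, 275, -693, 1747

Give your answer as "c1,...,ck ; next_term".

  a_3 = -3·-3 + -2·1 + -2·0 = 7
  a_4 = -3·7 + -2·-3 + -2·1 = -17
  a_5 = -3·-17 + -2·7 + -2·-3 = 43
  a_6 = -3·43 + -2·-17 + -2·7 = -109
  a_7 = -3·-109 + -2·43 + -2·-17 = 275
  a_8 = -3·275 + -2·-109 + -2·43 = -693
  a_9 = -3·-693 + -2·275 + -2·-109 = 1747
  a_10 = -3·1747 + -2·-693 + -2·275 = -4405

-3,-2,-2 ; -4405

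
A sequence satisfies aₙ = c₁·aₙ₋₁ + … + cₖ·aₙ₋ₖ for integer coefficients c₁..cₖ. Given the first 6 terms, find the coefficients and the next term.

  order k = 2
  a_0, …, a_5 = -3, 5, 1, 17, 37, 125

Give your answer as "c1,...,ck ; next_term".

  a_2 = 2·5 + 3·-3 = 1
  a_3 = 2·1 + 3·5 = 17
  a_4 = 2·17 + 3·1 = 37
  a_5 = 2·37 + 3·17 = 125
  a_6 = 2·125 + 3·37 = 361

2,3 ; 361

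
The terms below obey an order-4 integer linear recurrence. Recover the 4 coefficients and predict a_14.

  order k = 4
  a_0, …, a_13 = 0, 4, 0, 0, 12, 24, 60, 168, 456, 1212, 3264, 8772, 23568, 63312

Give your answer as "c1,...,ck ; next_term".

  a_4 = 1·0 + 3·0 + 3·4 + 3·0 = 12
  a_5 = 1·12 + 3·0 + 3·0 + 3·4 = 24
  a_6 = 1·24 + 3·12 + 3·0 + 3·0 = 60
  a_7 = 1·60 + 3·24 + 3·12 + 3·0 = 168
  a_8 = 1·168 + 3·60 + 3·24 + 3·12 = 456
  a_9 = 1·456 + 3·168 + 3·60 + 3·24 = 1212
  a_10 = 1·1212 + 3·456 + 3·168 + 3·60 = 3264
  a_11 = 1·3264 + 3·1212 + 3·456 + 3·168 = 8772
  a_12 = 1·8772 + 3·3264 + 3·1212 + 3·456 = 23568
  a_13 = 1·23568 + 3·8772 + 3·3264 + 3·1212 = 63312
  a_14 = 1·63312 + 3·23568 + 3·8772 + 3·3264 = 170124

1,3,3,3 ; 170124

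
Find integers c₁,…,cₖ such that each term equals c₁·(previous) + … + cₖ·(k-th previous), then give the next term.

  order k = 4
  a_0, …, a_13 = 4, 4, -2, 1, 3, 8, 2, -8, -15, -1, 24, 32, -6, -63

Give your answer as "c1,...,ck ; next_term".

  a_4 = 1·1 + -1·-2 + -1·4 + 1·4 = 3
  a_5 = 1·3 + -1·1 + -1·-2 + 1·4 = 8
  a_6 = 1·8 + -1·3 + -1·1 + 1·-2 = 2
  a_7 = 1·2 + -1·8 + -1·3 + 1·1 = -8
  a_8 = 1·-8 + -1·2 + -1·8 + 1·3 = -15
  a_9 = 1·-15 + -1·-8 + -1·2 + 1·8 = -1
  a_10 = 1·-1 + -1·-15 + -1·-8 + 1·2 = 24
  a_11 = 1·24 + -1·-1 + -1·-15 + 1·-8 = 32
  a_12 = 1·32 + -1·24 + -1·-1 + 1·-15 = -6
  a_13 = 1·-6 + -1·32 + -1·24 + 1·-1 = -63
  a_14 = 1·-63 + -1·-6 + -1·32 + 1·24 = -65

1,-1,-1,1 ; -65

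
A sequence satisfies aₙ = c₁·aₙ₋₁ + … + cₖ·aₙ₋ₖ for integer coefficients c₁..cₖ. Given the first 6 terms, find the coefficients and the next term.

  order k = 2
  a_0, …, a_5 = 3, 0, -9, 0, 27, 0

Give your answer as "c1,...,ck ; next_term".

0,-3 ; -81

  a_2 = 0·0 + -3·3 = -9
  a_3 = 0·-9 + -3·0 = 0
  a_4 = 0·0 + -3·-9 = 27
  a_5 = 0·27 + -3·0 = 0
  a_6 = 0·0 + -3·27 = -81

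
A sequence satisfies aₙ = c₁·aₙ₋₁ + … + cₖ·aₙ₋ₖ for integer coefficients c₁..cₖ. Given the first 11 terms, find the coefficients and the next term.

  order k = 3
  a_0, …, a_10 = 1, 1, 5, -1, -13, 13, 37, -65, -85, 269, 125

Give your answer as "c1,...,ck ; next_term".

  a_3 = 0·5 + -3·1 + 2·1 = -1
  a_4 = 0·-1 + -3·5 + 2·1 = -13
  a_5 = 0·-13 + -3·-1 + 2·5 = 13
  a_6 = 0·13 + -3·-13 + 2·-1 = 37
  a_7 = 0·37 + -3·13 + 2·-13 = -65
  a_8 = 0·-65 + -3·37 + 2·13 = -85
  a_9 = 0·-85 + -3·-65 + 2·37 = 269
  a_10 = 0·269 + -3·-85 + 2·-65 = 125
  a_11 = 0·125 + -3·269 + 2·-85 = -977

0,-3,2 ; -977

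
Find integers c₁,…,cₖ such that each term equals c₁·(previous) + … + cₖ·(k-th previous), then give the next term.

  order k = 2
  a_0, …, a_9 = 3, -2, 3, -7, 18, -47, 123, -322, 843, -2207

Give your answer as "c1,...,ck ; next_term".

  a_2 = -3·-2 + -1·3 = 3
  a_3 = -3·3 + -1·-2 = -7
  a_4 = -3·-7 + -1·3 = 18
  a_5 = -3·18 + -1·-7 = -47
  a_6 = -3·-47 + -1·18 = 123
  a_7 = -3·123 + -1·-47 = -322
  a_8 = -3·-322 + -1·123 = 843
  a_9 = -3·843 + -1·-322 = -2207
  a_10 = -3·-2207 + -1·843 = 5778

-3,-1 ; 5778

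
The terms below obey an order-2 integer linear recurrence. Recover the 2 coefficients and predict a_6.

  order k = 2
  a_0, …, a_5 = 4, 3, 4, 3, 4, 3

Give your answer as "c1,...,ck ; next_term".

  a_2 = 0·3 + 1·4 = 4
  a_3 = 0·4 + 1·3 = 3
  a_4 = 0·3 + 1·4 = 4
  a_5 = 0·4 + 1·3 = 3
  a_6 = 0·3 + 1·4 = 4

0,1 ; 4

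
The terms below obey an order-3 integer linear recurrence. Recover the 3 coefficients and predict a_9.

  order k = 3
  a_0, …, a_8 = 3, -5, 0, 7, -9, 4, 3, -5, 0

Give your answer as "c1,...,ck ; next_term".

-2,-2,-1 ; 7

  a_3 = -2·0 + -2·-5 + -1·3 = 7
  a_4 = -2·7 + -2·0 + -1·-5 = -9
  a_5 = -2·-9 + -2·7 + -1·0 = 4
  a_6 = -2·4 + -2·-9 + -1·7 = 3
  a_7 = -2·3 + -2·4 + -1·-9 = -5
  a_8 = -2·-5 + -2·3 + -1·4 = 0
  a_9 = -2·0 + -2·-5 + -1·3 = 7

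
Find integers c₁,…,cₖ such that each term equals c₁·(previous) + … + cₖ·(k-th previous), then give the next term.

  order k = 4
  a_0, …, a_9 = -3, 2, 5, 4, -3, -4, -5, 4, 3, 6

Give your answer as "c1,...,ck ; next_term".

  a_4 = -1·4 + 0·5 + -1·2 + -1·-3 = -3
  a_5 = -1·-3 + 0·4 + -1·5 + -1·2 = -4
  a_6 = -1·-4 + 0·-3 + -1·4 + -1·5 = -5
  a_7 = -1·-5 + 0·-4 + -1·-3 + -1·4 = 4
  a_8 = -1·4 + 0·-5 + -1·-4 + -1·-3 = 3
  a_9 = -1·3 + 0·4 + -1·-5 + -1·-4 = 6
  a_10 = -1·6 + 0·3 + -1·4 + -1·-5 = -5

-1,0,-1,-1 ; -5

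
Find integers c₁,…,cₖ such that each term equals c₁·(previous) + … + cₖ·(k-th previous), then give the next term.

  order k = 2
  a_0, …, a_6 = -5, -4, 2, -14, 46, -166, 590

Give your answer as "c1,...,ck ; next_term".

  a_2 = -3·-4 + 2·-5 = 2
  a_3 = -3·2 + 2·-4 = -14
  a_4 = -3·-14 + 2·2 = 46
  a_5 = -3·46 + 2·-14 = -166
  a_6 = -3·-166 + 2·46 = 590
  a_7 = -3·590 + 2·-166 = -2102

-3,2 ; -2102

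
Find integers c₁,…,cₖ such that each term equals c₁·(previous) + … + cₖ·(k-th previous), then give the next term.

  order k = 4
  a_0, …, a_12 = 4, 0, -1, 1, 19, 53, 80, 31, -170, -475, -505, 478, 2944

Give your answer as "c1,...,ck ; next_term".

3,-4,0,3 ; 5495

  a_4 = 3·1 + -4·-1 + 0·0 + 3·4 = 19
  a_5 = 3·19 + -4·1 + 0·-1 + 3·0 = 53
  a_6 = 3·53 + -4·19 + 0·1 + 3·-1 = 80
  a_7 = 3·80 + -4·53 + 0·19 + 3·1 = 31
  a_8 = 3·31 + -4·80 + 0·53 + 3·19 = -170
  a_9 = 3·-170 + -4·31 + 0·80 + 3·53 = -475
  a_10 = 3·-475 + -4·-170 + 0·31 + 3·80 = -505
  a_11 = 3·-505 + -4·-475 + 0·-170 + 3·31 = 478
  a_12 = 3·478 + -4·-505 + 0·-475 + 3·-170 = 2944
  a_13 = 3·2944 + -4·478 + 0·-505 + 3·-475 = 5495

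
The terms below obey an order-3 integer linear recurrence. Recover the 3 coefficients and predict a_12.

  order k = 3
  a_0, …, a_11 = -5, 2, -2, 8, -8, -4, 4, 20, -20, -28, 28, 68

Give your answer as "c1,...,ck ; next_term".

-1,-2,-2 ; -68

  a_3 = -1·-2 + -2·2 + -2·-5 = 8
  a_4 = -1·8 + -2·-2 + -2·2 = -8
  a_5 = -1·-8 + -2·8 + -2·-2 = -4
  a_6 = -1·-4 + -2·-8 + -2·8 = 4
  a_7 = -1·4 + -2·-4 + -2·-8 = 20
  a_8 = -1·20 + -2·4 + -2·-4 = -20
  a_9 = -1·-20 + -2·20 + -2·4 = -28
  a_10 = -1·-28 + -2·-20 + -2·20 = 28
  a_11 = -1·28 + -2·-28 + -2·-20 = 68
  a_12 = -1·68 + -2·28 + -2·-28 = -68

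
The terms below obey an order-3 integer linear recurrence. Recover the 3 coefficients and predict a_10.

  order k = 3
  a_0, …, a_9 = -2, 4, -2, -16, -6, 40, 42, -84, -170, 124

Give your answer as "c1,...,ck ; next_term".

  a_3 = 1·-2 + -3·4 + 1·-2 = -16
  a_4 = 1·-16 + -3·-2 + 1·4 = -6
  a_5 = 1·-6 + -3·-16 + 1·-2 = 40
  a_6 = 1·40 + -3·-6 + 1·-16 = 42
  a_7 = 1·42 + -3·40 + 1·-6 = -84
  a_8 = 1·-84 + -3·42 + 1·40 = -170
  a_9 = 1·-170 + -3·-84 + 1·42 = 124
  a_10 = 1·124 + -3·-170 + 1·-84 = 550

1,-3,1 ; 550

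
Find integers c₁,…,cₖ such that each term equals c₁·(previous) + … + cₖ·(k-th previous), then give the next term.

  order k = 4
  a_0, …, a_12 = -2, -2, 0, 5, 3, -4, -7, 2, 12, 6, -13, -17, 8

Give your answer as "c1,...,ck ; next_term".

  a_4 = 1·5 + -1·0 + 0·-2 + 1·-2 = 3
  a_5 = 1·3 + -1·5 + 0·0 + 1·-2 = -4
  a_6 = 1·-4 + -1·3 + 0·5 + 1·0 = -7
  a_7 = 1·-7 + -1·-4 + 0·3 + 1·5 = 2
  a_8 = 1·2 + -1·-7 + 0·-4 + 1·3 = 12
  a_9 = 1·12 + -1·2 + 0·-7 + 1·-4 = 6
  a_10 = 1·6 + -1·12 + 0·2 + 1·-7 = -13
  a_11 = 1·-13 + -1·6 + 0·12 + 1·2 = -17
  a_12 = 1·-17 + -1·-13 + 0·6 + 1·12 = 8
  a_13 = 1·8 + -1·-17 + 0·-13 + 1·6 = 31

1,-1,0,1 ; 31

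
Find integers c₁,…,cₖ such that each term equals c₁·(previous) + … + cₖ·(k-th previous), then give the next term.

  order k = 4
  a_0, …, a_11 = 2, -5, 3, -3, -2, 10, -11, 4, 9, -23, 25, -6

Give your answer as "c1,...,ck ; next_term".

-1,-1,0,-1 ; -28

  a_4 = -1·-3 + -1·3 + 0·-5 + -1·2 = -2
  a_5 = -1·-2 + -1·-3 + 0·3 + -1·-5 = 10
  a_6 = -1·10 + -1·-2 + 0·-3 + -1·3 = -11
  a_7 = -1·-11 + -1·10 + 0·-2 + -1·-3 = 4
  a_8 = -1·4 + -1·-11 + 0·10 + -1·-2 = 9
  a_9 = -1·9 + -1·4 + 0·-11 + -1·10 = -23
  a_10 = -1·-23 + -1·9 + 0·4 + -1·-11 = 25
  a_11 = -1·25 + -1·-23 + 0·9 + -1·4 = -6
  a_12 = -1·-6 + -1·25 + 0·-23 + -1·9 = -28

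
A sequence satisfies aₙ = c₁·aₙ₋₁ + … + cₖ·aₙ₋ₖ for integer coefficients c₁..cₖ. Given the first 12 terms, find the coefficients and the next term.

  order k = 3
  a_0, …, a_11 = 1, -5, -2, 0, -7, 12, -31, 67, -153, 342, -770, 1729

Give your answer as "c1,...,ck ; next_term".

-2,1,1 ; -3886

  a_3 = -2·-2 + 1·-5 + 1·1 = 0
  a_4 = -2·0 + 1·-2 + 1·-5 = -7
  a_5 = -2·-7 + 1·0 + 1·-2 = 12
  a_6 = -2·12 + 1·-7 + 1·0 = -31
  a_7 = -2·-31 + 1·12 + 1·-7 = 67
  a_8 = -2·67 + 1·-31 + 1·12 = -153
  a_9 = -2·-153 + 1·67 + 1·-31 = 342
  a_10 = -2·342 + 1·-153 + 1·67 = -770
  a_11 = -2·-770 + 1·342 + 1·-153 = 1729
  a_12 = -2·1729 + 1·-770 + 1·342 = -3886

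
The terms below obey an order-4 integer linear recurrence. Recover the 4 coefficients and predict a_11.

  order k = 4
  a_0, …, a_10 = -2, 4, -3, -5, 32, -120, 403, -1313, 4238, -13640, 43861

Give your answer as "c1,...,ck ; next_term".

-4,-2,2,1 ; -141001

  a_4 = -4·-5 + -2·-3 + 2·4 + 1·-2 = 32
  a_5 = -4·32 + -2·-5 + 2·-3 + 1·4 = -120
  a_6 = -4·-120 + -2·32 + 2·-5 + 1·-3 = 403
  a_7 = -4·403 + -2·-120 + 2·32 + 1·-5 = -1313
  a_8 = -4·-1313 + -2·403 + 2·-120 + 1·32 = 4238
  a_9 = -4·4238 + -2·-1313 + 2·403 + 1·-120 = -13640
  a_10 = -4·-13640 + -2·4238 + 2·-1313 + 1·403 = 43861
  a_11 = -4·43861 + -2·-13640 + 2·4238 + 1·-1313 = -141001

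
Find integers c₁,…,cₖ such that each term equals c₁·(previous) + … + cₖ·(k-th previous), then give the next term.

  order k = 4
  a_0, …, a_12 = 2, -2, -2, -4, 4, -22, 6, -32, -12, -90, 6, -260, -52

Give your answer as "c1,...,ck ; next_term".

  a_4 = -1·-4 + 1·-2 + 3·-2 + 4·2 = 4
  a_5 = -1·4 + 1·-4 + 3·-2 + 4·-2 = -22
  a_6 = -1·-22 + 1·4 + 3·-4 + 4·-2 = 6
  a_7 = -1·6 + 1·-22 + 3·4 + 4·-4 = -32
  a_8 = -1·-32 + 1·6 + 3·-22 + 4·4 = -12
  a_9 = -1·-12 + 1·-32 + 3·6 + 4·-22 = -90
  a_10 = -1·-90 + 1·-12 + 3·-32 + 4·6 = 6
  a_11 = -1·6 + 1·-90 + 3·-12 + 4·-32 = -260
  a_12 = -1·-260 + 1·6 + 3·-90 + 4·-12 = -52
  a_13 = -1·-52 + 1·-260 + 3·6 + 4·-90 = -550

-1,1,3,4 ; -550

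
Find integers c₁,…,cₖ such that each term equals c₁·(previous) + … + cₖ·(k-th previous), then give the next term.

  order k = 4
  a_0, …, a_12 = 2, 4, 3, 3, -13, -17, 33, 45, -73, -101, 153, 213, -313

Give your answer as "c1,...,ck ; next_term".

  a_4 = 0·3 + -3·3 + 0·4 + -2·2 = -13
  a_5 = 0·-13 + -3·3 + 0·3 + -2·4 = -17
  a_6 = 0·-17 + -3·-13 + 0·3 + -2·3 = 33
  a_7 = 0·33 + -3·-17 + 0·-13 + -2·3 = 45
  a_8 = 0·45 + -3·33 + 0·-17 + -2·-13 = -73
  a_9 = 0·-73 + -3·45 + 0·33 + -2·-17 = -101
  a_10 = 0·-101 + -3·-73 + 0·45 + -2·33 = 153
  a_11 = 0·153 + -3·-101 + 0·-73 + -2·45 = 213
  a_12 = 0·213 + -3·153 + 0·-101 + -2·-73 = -313
  a_13 = 0·-313 + -3·213 + 0·153 + -2·-101 = -437

0,-3,0,-2 ; -437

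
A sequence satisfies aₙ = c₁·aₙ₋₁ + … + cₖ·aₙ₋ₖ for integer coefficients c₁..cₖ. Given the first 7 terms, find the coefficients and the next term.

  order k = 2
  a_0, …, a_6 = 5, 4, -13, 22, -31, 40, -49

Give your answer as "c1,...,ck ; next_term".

  a_2 = -2·4 + -1·5 = -13
  a_3 = -2·-13 + -1·4 = 22
  a_4 = -2·22 + -1·-13 = -31
  a_5 = -2·-31 + -1·22 = 40
  a_6 = -2·40 + -1·-31 = -49
  a_7 = -2·-49 + -1·40 = 58

-2,-1 ; 58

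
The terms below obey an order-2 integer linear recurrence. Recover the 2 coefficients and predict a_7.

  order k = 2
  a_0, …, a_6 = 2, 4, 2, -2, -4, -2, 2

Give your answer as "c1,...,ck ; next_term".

  a_2 = 1·4 + -1·2 = 2
  a_3 = 1·2 + -1·4 = -2
  a_4 = 1·-2 + -1·2 = -4
  a_5 = 1·-4 + -1·-2 = -2
  a_6 = 1·-2 + -1·-4 = 2
  a_7 = 1·2 + -1·-2 = 4

1,-1 ; 4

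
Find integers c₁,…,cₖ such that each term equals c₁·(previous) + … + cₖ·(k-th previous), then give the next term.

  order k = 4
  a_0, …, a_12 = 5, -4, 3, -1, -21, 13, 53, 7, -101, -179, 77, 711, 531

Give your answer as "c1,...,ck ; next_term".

0,-3,-2,-4 ; -1571

  a_4 = 0·-1 + -3·3 + -2·-4 + -4·5 = -21
  a_5 = 0·-21 + -3·-1 + -2·3 + -4·-4 = 13
  a_6 = 0·13 + -3·-21 + -2·-1 + -4·3 = 53
  a_7 = 0·53 + -3·13 + -2·-21 + -4·-1 = 7
  a_8 = 0·7 + -3·53 + -2·13 + -4·-21 = -101
  a_9 = 0·-101 + -3·7 + -2·53 + -4·13 = -179
  a_10 = 0·-179 + -3·-101 + -2·7 + -4·53 = 77
  a_11 = 0·77 + -3·-179 + -2·-101 + -4·7 = 711
  a_12 = 0·711 + -3·77 + -2·-179 + -4·-101 = 531
  a_13 = 0·531 + -3·711 + -2·77 + -4·-179 = -1571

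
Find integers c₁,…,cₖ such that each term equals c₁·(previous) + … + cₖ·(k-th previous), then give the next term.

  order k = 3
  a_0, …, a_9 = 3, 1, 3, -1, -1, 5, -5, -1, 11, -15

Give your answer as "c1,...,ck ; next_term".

-1,-1,1 ; 3

  a_3 = -1·3 + -1·1 + 1·3 = -1
  a_4 = -1·-1 + -1·3 + 1·1 = -1
  a_5 = -1·-1 + -1·-1 + 1·3 = 5
  a_6 = -1·5 + -1·-1 + 1·-1 = -5
  a_7 = -1·-5 + -1·5 + 1·-1 = -1
  a_8 = -1·-1 + -1·-5 + 1·5 = 11
  a_9 = -1·11 + -1·-1 + 1·-5 = -15
  a_10 = -1·-15 + -1·11 + 1·-1 = 3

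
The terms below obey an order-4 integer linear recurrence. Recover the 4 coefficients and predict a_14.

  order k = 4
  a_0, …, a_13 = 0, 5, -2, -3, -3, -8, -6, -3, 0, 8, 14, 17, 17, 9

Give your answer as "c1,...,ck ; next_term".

  a_4 = 1·-3 + 0·-2 + 0·5 + -1·0 = -3
  a_5 = 1·-3 + 0·-3 + 0·-2 + -1·5 = -8
  a_6 = 1·-8 + 0·-3 + 0·-3 + -1·-2 = -6
  a_7 = 1·-6 + 0·-8 + 0·-3 + -1·-3 = -3
  a_8 = 1·-3 + 0·-6 + 0·-8 + -1·-3 = 0
  a_9 = 1·0 + 0·-3 + 0·-6 + -1·-8 = 8
  a_10 = 1·8 + 0·0 + 0·-3 + -1·-6 = 14
  a_11 = 1·14 + 0·8 + 0·0 + -1·-3 = 17
  a_12 = 1·17 + 0·14 + 0·8 + -1·0 = 17
  a_13 = 1·17 + 0·17 + 0·14 + -1·8 = 9
  a_14 = 1·9 + 0·17 + 0·17 + -1·14 = -5

1,0,0,-1 ; -5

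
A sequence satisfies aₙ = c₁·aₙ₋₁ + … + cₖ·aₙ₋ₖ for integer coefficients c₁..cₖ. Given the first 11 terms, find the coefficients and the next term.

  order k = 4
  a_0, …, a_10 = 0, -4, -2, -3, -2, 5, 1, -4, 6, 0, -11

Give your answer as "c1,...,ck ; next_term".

0,-1,1,-1 ; 10

  a_4 = 0·-3 + -1·-2 + 1·-4 + -1·0 = -2
  a_5 = 0·-2 + -1·-3 + 1·-2 + -1·-4 = 5
  a_6 = 0·5 + -1·-2 + 1·-3 + -1·-2 = 1
  a_7 = 0·1 + -1·5 + 1·-2 + -1·-3 = -4
  a_8 = 0·-4 + -1·1 + 1·5 + -1·-2 = 6
  a_9 = 0·6 + -1·-4 + 1·1 + -1·5 = 0
  a_10 = 0·0 + -1·6 + 1·-4 + -1·1 = -11
  a_11 = 0·-11 + -1·0 + 1·6 + -1·-4 = 10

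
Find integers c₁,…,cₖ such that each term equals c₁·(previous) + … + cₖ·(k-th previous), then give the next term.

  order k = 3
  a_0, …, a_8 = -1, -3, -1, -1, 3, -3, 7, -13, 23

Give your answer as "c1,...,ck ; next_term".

-1,1,-1 ; -43

  a_3 = -1·-1 + 1·-3 + -1·-1 = -1
  a_4 = -1·-1 + 1·-1 + -1·-3 = 3
  a_5 = -1·3 + 1·-1 + -1·-1 = -3
  a_6 = -1·-3 + 1·3 + -1·-1 = 7
  a_7 = -1·7 + 1·-3 + -1·3 = -13
  a_8 = -1·-13 + 1·7 + -1·-3 = 23
  a_9 = -1·23 + 1·-13 + -1·7 = -43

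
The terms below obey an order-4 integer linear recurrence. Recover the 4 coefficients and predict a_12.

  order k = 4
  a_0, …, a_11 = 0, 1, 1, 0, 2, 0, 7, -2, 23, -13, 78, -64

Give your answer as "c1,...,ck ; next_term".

0,3,-1,1 ; 270

  a_4 = 0·0 + 3·1 + -1·1 + 1·0 = 2
  a_5 = 0·2 + 3·0 + -1·1 + 1·1 = 0
  a_6 = 0·0 + 3·2 + -1·0 + 1·1 = 7
  a_7 = 0·7 + 3·0 + -1·2 + 1·0 = -2
  a_8 = 0·-2 + 3·7 + -1·0 + 1·2 = 23
  a_9 = 0·23 + 3·-2 + -1·7 + 1·0 = -13
  a_10 = 0·-13 + 3·23 + -1·-2 + 1·7 = 78
  a_11 = 0·78 + 3·-13 + -1·23 + 1·-2 = -64
  a_12 = 0·-64 + 3·78 + -1·-13 + 1·23 = 270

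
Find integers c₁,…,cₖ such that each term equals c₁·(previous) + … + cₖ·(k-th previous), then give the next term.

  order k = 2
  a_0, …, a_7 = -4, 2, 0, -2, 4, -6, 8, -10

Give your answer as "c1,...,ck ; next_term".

-2,-1 ; 12

  a_2 = -2·2 + -1·-4 = 0
  a_3 = -2·0 + -1·2 = -2
  a_4 = -2·-2 + -1·0 = 4
  a_5 = -2·4 + -1·-2 = -6
  a_6 = -2·-6 + -1·4 = 8
  a_7 = -2·8 + -1·-6 = -10
  a_8 = -2·-10 + -1·8 = 12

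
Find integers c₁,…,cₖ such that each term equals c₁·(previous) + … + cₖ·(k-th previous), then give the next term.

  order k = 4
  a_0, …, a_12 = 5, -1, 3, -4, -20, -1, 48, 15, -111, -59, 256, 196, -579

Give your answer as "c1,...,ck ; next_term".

1,-3,2,-1 ; -596

  a_4 = 1·-4 + -3·3 + 2·-1 + -1·5 = -20
  a_5 = 1·-20 + -3·-4 + 2·3 + -1·-1 = -1
  a_6 = 1·-1 + -3·-20 + 2·-4 + -1·3 = 48
  a_7 = 1·48 + -3·-1 + 2·-20 + -1·-4 = 15
  a_8 = 1·15 + -3·48 + 2·-1 + -1·-20 = -111
  a_9 = 1·-111 + -3·15 + 2·48 + -1·-1 = -59
  a_10 = 1·-59 + -3·-111 + 2·15 + -1·48 = 256
  a_11 = 1·256 + -3·-59 + 2·-111 + -1·15 = 196
  a_12 = 1·196 + -3·256 + 2·-59 + -1·-111 = -579
  a_13 = 1·-579 + -3·196 + 2·256 + -1·-59 = -596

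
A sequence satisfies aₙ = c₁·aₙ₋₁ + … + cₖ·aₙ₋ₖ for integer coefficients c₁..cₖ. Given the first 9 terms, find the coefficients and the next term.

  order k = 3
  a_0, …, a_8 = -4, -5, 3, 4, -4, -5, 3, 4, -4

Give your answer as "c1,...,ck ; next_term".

1,-1,1 ; -5

  a_3 = 1·3 + -1·-5 + 1·-4 = 4
  a_4 = 1·4 + -1·3 + 1·-5 = -4
  a_5 = 1·-4 + -1·4 + 1·3 = -5
  a_6 = 1·-5 + -1·-4 + 1·4 = 3
  a_7 = 1·3 + -1·-5 + 1·-4 = 4
  a_8 = 1·4 + -1·3 + 1·-5 = -4
  a_9 = 1·-4 + -1·4 + 1·3 = -5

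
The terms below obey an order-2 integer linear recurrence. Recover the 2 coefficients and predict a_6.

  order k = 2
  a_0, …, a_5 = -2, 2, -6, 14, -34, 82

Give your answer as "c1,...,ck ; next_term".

-2,1 ; -198

  a_2 = -2·2 + 1·-2 = -6
  a_3 = -2·-6 + 1·2 = 14
  a_4 = -2·14 + 1·-6 = -34
  a_5 = -2·-34 + 1·14 = 82
  a_6 = -2·82 + 1·-34 = -198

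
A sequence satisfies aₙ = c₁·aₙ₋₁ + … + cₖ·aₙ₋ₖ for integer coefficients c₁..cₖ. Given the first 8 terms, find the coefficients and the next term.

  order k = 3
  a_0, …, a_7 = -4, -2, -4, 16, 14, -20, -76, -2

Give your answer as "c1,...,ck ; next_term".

  a_3 = 0·-4 + -2·-2 + -3·-4 = 16
  a_4 = 0·16 + -2·-4 + -3·-2 = 14
  a_5 = 0·14 + -2·16 + -3·-4 = -20
  a_6 = 0·-20 + -2·14 + -3·16 = -76
  a_7 = 0·-76 + -2·-20 + -3·14 = -2
  a_8 = 0·-2 + -2·-76 + -3·-20 = 212

0,-2,-3 ; 212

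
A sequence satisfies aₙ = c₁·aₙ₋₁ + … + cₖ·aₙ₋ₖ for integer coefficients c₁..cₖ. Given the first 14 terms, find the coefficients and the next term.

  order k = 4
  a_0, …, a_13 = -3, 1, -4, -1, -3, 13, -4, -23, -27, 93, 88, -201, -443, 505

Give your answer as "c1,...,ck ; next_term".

  a_4 = 0·-1 + -2·-4 + -2·1 + 3·-3 = -3
  a_5 = 0·-3 + -2·-1 + -2·-4 + 3·1 = 13
  a_6 = 0·13 + -2·-3 + -2·-1 + 3·-4 = -4
  a_7 = 0·-4 + -2·13 + -2·-3 + 3·-1 = -23
  a_8 = 0·-23 + -2·-4 + -2·13 + 3·-3 = -27
  a_9 = 0·-27 + -2·-23 + -2·-4 + 3·13 = 93
  a_10 = 0·93 + -2·-27 + -2·-23 + 3·-4 = 88
  a_11 = 0·88 + -2·93 + -2·-27 + 3·-23 = -201
  a_12 = 0·-201 + -2·88 + -2·93 + 3·-27 = -443
  a_13 = 0·-443 + -2·-201 + -2·88 + 3·93 = 505
  a_14 = 0·505 + -2·-443 + -2·-201 + 3·88 = 1552

0,-2,-2,3 ; 1552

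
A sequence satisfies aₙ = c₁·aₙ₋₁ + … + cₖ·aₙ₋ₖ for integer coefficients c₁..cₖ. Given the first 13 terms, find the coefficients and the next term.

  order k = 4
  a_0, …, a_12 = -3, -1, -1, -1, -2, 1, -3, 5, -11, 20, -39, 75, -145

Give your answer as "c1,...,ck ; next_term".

-1,1,-1,1 ; 279

  a_4 = -1·-1 + 1·-1 + -1·-1 + 1·-3 = -2
  a_5 = -1·-2 + 1·-1 + -1·-1 + 1·-1 = 1
  a_6 = -1·1 + 1·-2 + -1·-1 + 1·-1 = -3
  a_7 = -1·-3 + 1·1 + -1·-2 + 1·-1 = 5
  a_8 = -1·5 + 1·-3 + -1·1 + 1·-2 = -11
  a_9 = -1·-11 + 1·5 + -1·-3 + 1·1 = 20
  a_10 = -1·20 + 1·-11 + -1·5 + 1·-3 = -39
  a_11 = -1·-39 + 1·20 + -1·-11 + 1·5 = 75
  a_12 = -1·75 + 1·-39 + -1·20 + 1·-11 = -145
  a_13 = -1·-145 + 1·75 + -1·-39 + 1·20 = 279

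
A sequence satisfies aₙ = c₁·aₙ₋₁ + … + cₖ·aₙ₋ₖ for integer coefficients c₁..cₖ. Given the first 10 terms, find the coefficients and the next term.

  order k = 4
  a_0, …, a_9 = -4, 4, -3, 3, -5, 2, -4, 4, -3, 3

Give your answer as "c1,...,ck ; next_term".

  a_4 = 1·3 + 0·-3 + -1·4 + 1·-4 = -5
  a_5 = 1·-5 + 0·3 + -1·-3 + 1·4 = 2
  a_6 = 1·2 + 0·-5 + -1·3 + 1·-3 = -4
  a_7 = 1·-4 + 0·2 + -1·-5 + 1·3 = 4
  a_8 = 1·4 + 0·-4 + -1·2 + 1·-5 = -3
  a_9 = 1·-3 + 0·4 + -1·-4 + 1·2 = 3
  a_10 = 1·3 + 0·-3 + -1·4 + 1·-4 = -5

1,0,-1,1 ; -5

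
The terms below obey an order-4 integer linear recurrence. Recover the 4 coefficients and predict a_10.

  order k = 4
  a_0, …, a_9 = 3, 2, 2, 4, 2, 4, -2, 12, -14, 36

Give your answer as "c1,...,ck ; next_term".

-1,1,-1,2 ; -66

  a_4 = -1·4 + 1·2 + -1·2 + 2·3 = 2
  a_5 = -1·2 + 1·4 + -1·2 + 2·2 = 4
  a_6 = -1·4 + 1·2 + -1·4 + 2·2 = -2
  a_7 = -1·-2 + 1·4 + -1·2 + 2·4 = 12
  a_8 = -1·12 + 1·-2 + -1·4 + 2·2 = -14
  a_9 = -1·-14 + 1·12 + -1·-2 + 2·4 = 36
  a_10 = -1·36 + 1·-14 + -1·12 + 2·-2 = -66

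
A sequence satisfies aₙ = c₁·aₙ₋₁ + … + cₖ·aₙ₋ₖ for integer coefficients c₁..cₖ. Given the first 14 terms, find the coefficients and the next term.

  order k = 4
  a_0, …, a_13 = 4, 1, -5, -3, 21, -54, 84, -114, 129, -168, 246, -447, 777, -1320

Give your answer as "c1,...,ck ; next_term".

  a_4 = -2·-3 + 0·-5 + 3·1 + 3·4 = 21
  a_5 = -2·21 + 0·-3 + 3·-5 + 3·1 = -54
  a_6 = -2·-54 + 0·21 + 3·-3 + 3·-5 = 84
  a_7 = -2·84 + 0·-54 + 3·21 + 3·-3 = -114
  a_8 = -2·-114 + 0·84 + 3·-54 + 3·21 = 129
  a_9 = -2·129 + 0·-114 + 3·84 + 3·-54 = -168
  a_10 = -2·-168 + 0·129 + 3·-114 + 3·84 = 246
  a_11 = -2·246 + 0·-168 + 3·129 + 3·-114 = -447
  a_12 = -2·-447 + 0·246 + 3·-168 + 3·129 = 777
  a_13 = -2·777 + 0·-447 + 3·246 + 3·-168 = -1320
  a_14 = -2·-1320 + 0·777 + 3·-447 + 3·246 = 2037

-2,0,3,3 ; 2037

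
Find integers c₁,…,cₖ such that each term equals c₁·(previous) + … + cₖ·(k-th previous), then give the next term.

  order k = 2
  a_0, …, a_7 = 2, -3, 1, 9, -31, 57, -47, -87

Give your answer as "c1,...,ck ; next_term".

-3,-4 ; 449

  a_2 = -3·-3 + -4·2 = 1
  a_3 = -3·1 + -4·-3 = 9
  a_4 = -3·9 + -4·1 = -31
  a_5 = -3·-31 + -4·9 = 57
  a_6 = -3·57 + -4·-31 = -47
  a_7 = -3·-47 + -4·57 = -87
  a_8 = -3·-87 + -4·-47 = 449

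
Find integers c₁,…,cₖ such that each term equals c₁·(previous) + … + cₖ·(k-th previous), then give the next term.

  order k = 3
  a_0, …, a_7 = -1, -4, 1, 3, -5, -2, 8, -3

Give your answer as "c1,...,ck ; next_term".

  a_3 = 0·1 + -1·-4 + 1·-1 = 3
  a_4 = 0·3 + -1·1 + 1·-4 = -5
  a_5 = 0·-5 + -1·3 + 1·1 = -2
  a_6 = 0·-2 + -1·-5 + 1·3 = 8
  a_7 = 0·8 + -1·-2 + 1·-5 = -3
  a_8 = 0·-3 + -1·8 + 1·-2 = -10

0,-1,1 ; -10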